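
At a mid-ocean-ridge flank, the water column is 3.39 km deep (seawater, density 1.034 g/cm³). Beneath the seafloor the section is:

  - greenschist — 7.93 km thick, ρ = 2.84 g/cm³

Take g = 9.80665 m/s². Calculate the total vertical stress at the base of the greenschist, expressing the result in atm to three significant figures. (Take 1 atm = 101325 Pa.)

seawater: 1034 kg/m³ × 9.80665 m/s² × 3390 m = 3.437×10^7 Pa = 339.3 atm
greenschist: 2840 kg/m³ × 9.80665 m/s² × 7930 m = 2.209×10^8 Pa = 2180 atm
Total = 339.3 + 2180 = 2518.9 atm

2520 atm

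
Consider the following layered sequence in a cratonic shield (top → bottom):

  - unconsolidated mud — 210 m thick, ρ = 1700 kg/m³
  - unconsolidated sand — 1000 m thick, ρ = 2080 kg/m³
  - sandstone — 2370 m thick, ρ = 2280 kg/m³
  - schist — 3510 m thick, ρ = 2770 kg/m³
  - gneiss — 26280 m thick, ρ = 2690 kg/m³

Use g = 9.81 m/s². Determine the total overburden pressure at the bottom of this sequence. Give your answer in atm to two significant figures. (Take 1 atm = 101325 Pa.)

8500 atm

unconsolidated mud: 1700 kg/m³ × 9.81 m/s² × 210 m = 3.502×10^6 Pa = 34.56 atm
unconsolidated sand: 2080 kg/m³ × 9.81 m/s² × 1000 m = 2.040×10^7 Pa = 201.4 atm
sandstone: 2280 kg/m³ × 9.81 m/s² × 2370 m = 5.301×10^7 Pa = 523.2 atm
schist: 2770 kg/m³ × 9.81 m/s² × 3510 m = 9.538×10^7 Pa = 941.3 atm
gneiss: 2690 kg/m³ × 9.81 m/s² × 26280 m = 6.935×10^8 Pa = 6844 atm
Total = 34.56 + 201.4 + 523.2 + 941.3 + 6844 = 8544.7 atm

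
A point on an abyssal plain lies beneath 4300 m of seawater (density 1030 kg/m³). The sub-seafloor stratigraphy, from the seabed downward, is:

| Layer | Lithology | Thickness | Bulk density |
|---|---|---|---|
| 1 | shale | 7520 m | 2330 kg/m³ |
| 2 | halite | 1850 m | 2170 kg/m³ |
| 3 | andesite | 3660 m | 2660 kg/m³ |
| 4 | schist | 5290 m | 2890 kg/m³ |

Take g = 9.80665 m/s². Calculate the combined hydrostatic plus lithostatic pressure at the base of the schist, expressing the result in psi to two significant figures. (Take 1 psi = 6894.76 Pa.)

seawater: 1030 kg/m³ × 9.80665 m/s² × 4300 m = 4.343×10^7 Pa = 6300 psi
shale: 2330 kg/m³ × 9.80665 m/s² × 7520 m = 1.718×10^8 Pa = 24922 psi
halite: 2170 kg/m³ × 9.80665 m/s² × 1850 m = 3.937×10^7 Pa = 5710 psi
andesite: 2660 kg/m³ × 9.80665 m/s² × 3660 m = 9.547×10^7 Pa = 13847 psi
schist: 2890 kg/m³ × 9.80665 m/s² × 5290 m = 1.499×10^8 Pa = 21745 psi
Total = 6300 + 24922 + 5710 + 13847 + 21745 = 72523 psi

73000 psi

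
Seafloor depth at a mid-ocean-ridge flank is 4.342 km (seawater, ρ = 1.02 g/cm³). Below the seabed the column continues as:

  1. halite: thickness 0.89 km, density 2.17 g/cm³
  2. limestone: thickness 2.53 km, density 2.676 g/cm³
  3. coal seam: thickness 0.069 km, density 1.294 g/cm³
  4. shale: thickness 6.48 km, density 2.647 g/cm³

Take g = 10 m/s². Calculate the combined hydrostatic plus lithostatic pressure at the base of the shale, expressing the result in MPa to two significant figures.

300 MPa

seawater: 1020 kg/m³ × 10 m/s² × 4342 m = 4.429×10^7 Pa = 44.29 MPa
halite: 2170 kg/m³ × 10 m/s² × 890 m = 1.931×10^7 Pa = 19.31 MPa
limestone: 2676 kg/m³ × 10 m/s² × 2530 m = 6.770×10^7 Pa = 67.70 MPa
coal seam: 1294 kg/m³ × 10 m/s² × 69 m = 8.929×10^5 Pa = 0.8929 MPa
shale: 2647 kg/m³ × 10 m/s² × 6480 m = 1.715×10^8 Pa = 171.5 MPa
Total = 44.29 + 19.31 + 67.70 + 0.8929 + 171.5 = 303.72 MPa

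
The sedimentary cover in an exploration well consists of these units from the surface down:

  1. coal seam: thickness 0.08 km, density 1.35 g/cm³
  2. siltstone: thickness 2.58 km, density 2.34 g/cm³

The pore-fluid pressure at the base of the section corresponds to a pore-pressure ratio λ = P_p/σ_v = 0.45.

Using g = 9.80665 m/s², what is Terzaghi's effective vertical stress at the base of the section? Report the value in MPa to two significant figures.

33 MPa

Overburden (lithostatic) stress σ_v:
coal seam: 1350 kg/m³ × 9.80665 m/s² × 80 m = 1.059×10^6 Pa = 1.059 MPa
siltstone: 2340 kg/m³ × 9.80665 m/s² × 2580 m = 5.920×10^7 Pa = 59.20 MPa
Total = 1.059 + 59.20 = 60.264 MPa
Pore pressure P_p = λ·σ_v = 0.45 × 60.26 MPa = 27.12 MPa
Effective stress σ' = σ_v − P_p = 60.26 − 27.12 = 33.145 MPa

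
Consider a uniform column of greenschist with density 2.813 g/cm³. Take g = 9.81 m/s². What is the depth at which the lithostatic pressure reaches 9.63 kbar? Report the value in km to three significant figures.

h = P/(ρg) = 9.63 kbar / (2813 kg/m³ × 9.81 m/s²) = 9.630×10^8 Pa / 27596 Pa/m = 34897 m
= 34.897 km

34.9 km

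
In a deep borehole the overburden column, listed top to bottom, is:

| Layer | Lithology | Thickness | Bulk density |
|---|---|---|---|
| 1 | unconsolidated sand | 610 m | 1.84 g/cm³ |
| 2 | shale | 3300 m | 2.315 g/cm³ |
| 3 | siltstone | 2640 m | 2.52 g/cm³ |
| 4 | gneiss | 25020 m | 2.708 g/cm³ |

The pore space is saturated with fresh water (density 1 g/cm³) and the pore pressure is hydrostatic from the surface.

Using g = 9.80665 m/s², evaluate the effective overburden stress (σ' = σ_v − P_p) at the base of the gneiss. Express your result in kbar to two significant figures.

5.1 kbar

Overburden (lithostatic) stress σ_v:
unconsolidated sand: 1840 kg/m³ × 9.80665 m/s² × 610 m = 1.101×10^7 Pa = 11.01 MPa
shale: 2315 kg/m³ × 9.80665 m/s² × 3300 m = 7.492×10^7 Pa = 74.92 MPa
siltstone: 2520 kg/m³ × 9.80665 m/s² × 2640 m = 6.524×10^7 Pa = 65.24 MPa
gneiss: 2708 kg/m³ × 9.80665 m/s² × 25020 m = 6.644×10^8 Pa = 664.4 MPa
Total = 11.01 + 74.92 + 65.24 + 664.4 = 815.61 MPa
Pore pressure P_p = 1000 kg/m³ × 9.80665 m/s² × 31570 m = 3.096×10^8 Pa = 309.6 MPa
Effective stress σ' = σ_v − P_p = 815.6 − 309.6 = 506.01 MPa = 5.0601 kbar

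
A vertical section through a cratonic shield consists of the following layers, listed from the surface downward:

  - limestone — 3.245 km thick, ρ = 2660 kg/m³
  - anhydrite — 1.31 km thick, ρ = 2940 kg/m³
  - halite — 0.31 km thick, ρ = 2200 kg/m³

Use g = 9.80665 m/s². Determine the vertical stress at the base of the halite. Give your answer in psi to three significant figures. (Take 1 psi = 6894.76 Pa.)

18700 psi

limestone: 2660 kg/m³ × 9.80665 m/s² × 3245 m = 8.465×10^7 Pa = 12277 psi
anhydrite: 2940 kg/m³ × 9.80665 m/s² × 1310 m = 3.777×10^7 Pa = 5478 psi
halite: 2200 kg/m³ × 9.80665 m/s² × 310 m = 6.688×10^6 Pa = 970.0 psi
Total = 12277 + 5478 + 970.0 = 18725 psi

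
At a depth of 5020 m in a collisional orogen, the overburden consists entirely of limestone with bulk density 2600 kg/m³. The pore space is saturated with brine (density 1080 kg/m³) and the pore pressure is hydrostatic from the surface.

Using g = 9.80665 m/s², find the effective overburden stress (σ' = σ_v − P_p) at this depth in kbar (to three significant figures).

Overburden (lithostatic) stress σ_v:
limestone: 2600 kg/m³ × 9.80665 m/s² × 5020 m = 1.280×10^8 Pa = 128.0 MPa
Pore pressure P_p = 1080 kg/m³ × 9.80665 m/s² × 5020 m = 5.317×10^7 Pa = 53.17 MPa
Effective stress σ' = σ_v − P_p = 128.0 − 53.17 = 74.829 MPa = 0.74829 kbar

0.748 kbar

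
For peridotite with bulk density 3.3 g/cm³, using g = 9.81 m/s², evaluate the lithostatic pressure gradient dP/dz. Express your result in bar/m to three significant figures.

0.324 bar/m

dP/dz = ρg = 3300 kg/m³ × 9.81 m/s² = 32373 Pa/m
= 32373 Pa/m × (1 bar/m / 1.0000×10^5 Pa/m) = 0.32373 bar/m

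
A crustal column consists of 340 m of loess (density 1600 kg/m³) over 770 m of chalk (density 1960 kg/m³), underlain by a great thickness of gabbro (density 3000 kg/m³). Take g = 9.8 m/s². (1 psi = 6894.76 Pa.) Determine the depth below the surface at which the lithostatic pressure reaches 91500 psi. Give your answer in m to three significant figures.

Pressure at base of upper layers: 1600×9.8×340 + 1960×9.8×770 = 2.012×10^7 Pa = 2918 psi
Remaining pressure to be supplied by gabbro: 6.309×10^8 − 2.012×10^7 = 6.107×10^8 Pa
Additional depth in gabbro = 6.107×10^8 Pa / (3000 kg/m³ × 9.8 m/s²) = 20774 m
Total depth = 1110 m + 20774 m = 21884 m

21900 m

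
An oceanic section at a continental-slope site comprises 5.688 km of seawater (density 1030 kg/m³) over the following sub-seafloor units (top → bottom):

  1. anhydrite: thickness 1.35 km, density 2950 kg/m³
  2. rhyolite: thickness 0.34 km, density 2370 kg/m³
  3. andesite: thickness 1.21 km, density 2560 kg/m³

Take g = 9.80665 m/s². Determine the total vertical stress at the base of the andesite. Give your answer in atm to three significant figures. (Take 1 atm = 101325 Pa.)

1330 atm

seawater: 1030 kg/m³ × 9.80665 m/s² × 5688 m = 5.745×10^7 Pa = 567.0 atm
anhydrite: 2950 kg/m³ × 9.80665 m/s² × 1350 m = 3.905×10^7 Pa = 385.4 atm
rhyolite: 2370 kg/m³ × 9.80665 m/s² × 340 m = 7.902×10^6 Pa = 77.99 atm
andesite: 2560 kg/m³ × 9.80665 m/s² × 1210 m = 3.038×10^7 Pa = 299.8 atm
Total = 567.0 + 385.4 + 77.99 + 299.8 = 1330.3 atm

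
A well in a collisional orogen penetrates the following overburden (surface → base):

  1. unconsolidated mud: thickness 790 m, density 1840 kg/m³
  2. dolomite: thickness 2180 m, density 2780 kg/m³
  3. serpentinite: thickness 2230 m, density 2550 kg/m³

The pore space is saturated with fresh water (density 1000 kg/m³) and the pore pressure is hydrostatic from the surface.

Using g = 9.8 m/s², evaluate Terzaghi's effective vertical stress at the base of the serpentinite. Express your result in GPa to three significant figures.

0.0784 GPa

Overburden (lithostatic) stress σ_v:
unconsolidated mud: 1840 kg/m³ × 9.8 m/s² × 790 m = 1.425×10^7 Pa = 14.25 MPa
dolomite: 2780 kg/m³ × 9.8 m/s² × 2180 m = 5.939×10^7 Pa = 59.39 MPa
serpentinite: 2550 kg/m³ × 9.8 m/s² × 2230 m = 5.573×10^7 Pa = 55.73 MPa
Total = 14.25 + 59.39 + 55.73 = 129.36 MPa
Pore pressure P_p = 1000 kg/m³ × 9.8 m/s² × 5200 m = 5.096×10^7 Pa = 50.96 MPa
Effective stress σ' = σ_v − P_p = 129.4 − 50.96 = 78.405 MPa = 0.078405 GPa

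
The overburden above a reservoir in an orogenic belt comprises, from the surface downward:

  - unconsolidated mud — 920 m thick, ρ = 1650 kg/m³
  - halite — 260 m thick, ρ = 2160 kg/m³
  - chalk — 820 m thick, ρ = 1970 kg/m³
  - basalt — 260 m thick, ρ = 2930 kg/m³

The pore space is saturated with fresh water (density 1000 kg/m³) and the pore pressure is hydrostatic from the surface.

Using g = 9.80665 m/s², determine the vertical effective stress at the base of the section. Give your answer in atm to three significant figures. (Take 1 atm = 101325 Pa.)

213 atm

Overburden (lithostatic) stress σ_v:
unconsolidated mud: 1650 kg/m³ × 9.80665 m/s² × 920 m = 1.489×10^7 Pa = 14.89 MPa
halite: 2160 kg/m³ × 9.80665 m/s² × 260 m = 5.507×10^6 Pa = 5.507 MPa
chalk: 1970 kg/m³ × 9.80665 m/s² × 820 m = 1.584×10^7 Pa = 15.84 MPa
basalt: 2930 kg/m³ × 9.80665 m/s² × 260 m = 7.471×10^6 Pa = 7.471 MPa
Total = 14.89 + 5.507 + 15.84 + 7.471 = 43.706 MPa
Pore pressure P_p = 1000 kg/m³ × 9.80665 m/s² × 2260 m = 2.216×10^7 Pa = 22.16 MPa
Effective stress σ' = σ_v − P_p = 43.71 − 22.16 = 21.543 MPa = 212.62 atm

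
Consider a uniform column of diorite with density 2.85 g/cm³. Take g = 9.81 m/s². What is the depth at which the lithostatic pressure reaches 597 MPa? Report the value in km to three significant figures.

21.4 km

h = P/(ρg) = 597 MPa / (2850 kg/m³ × 9.81 m/s²) = 5.970×10^8 Pa / 27958 Pa/m = 21353 m
= 21.353 km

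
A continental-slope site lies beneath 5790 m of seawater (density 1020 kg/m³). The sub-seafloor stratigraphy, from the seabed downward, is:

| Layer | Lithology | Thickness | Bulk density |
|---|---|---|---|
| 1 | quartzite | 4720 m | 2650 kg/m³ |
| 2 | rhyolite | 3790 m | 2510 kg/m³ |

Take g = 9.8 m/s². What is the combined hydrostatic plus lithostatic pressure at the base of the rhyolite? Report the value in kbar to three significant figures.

seawater: 1020 kg/m³ × 9.8 m/s² × 5790 m = 5.788×10^7 Pa = 0.5788 kbar
quartzite: 2650 kg/m³ × 9.8 m/s² × 4720 m = 1.226×10^8 Pa = 1.226 kbar
rhyolite: 2510 kg/m³ × 9.8 m/s² × 3790 m = 9.323×10^7 Pa = 0.9323 kbar
Total = 0.5788 + 1.226 + 0.9323 = 2.7368 kbar

2.74 kbar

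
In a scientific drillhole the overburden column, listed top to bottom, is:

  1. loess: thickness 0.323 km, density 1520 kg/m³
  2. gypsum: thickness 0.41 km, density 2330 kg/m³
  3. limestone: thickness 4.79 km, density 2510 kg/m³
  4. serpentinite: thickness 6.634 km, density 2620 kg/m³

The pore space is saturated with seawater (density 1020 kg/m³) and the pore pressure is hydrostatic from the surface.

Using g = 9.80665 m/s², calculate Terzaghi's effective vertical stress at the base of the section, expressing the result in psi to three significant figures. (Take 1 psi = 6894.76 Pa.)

26200 psi

Overburden (lithostatic) stress σ_v:
loess: 1520 kg/m³ × 9.80665 m/s² × 323 m = 4.815×10^6 Pa = 4.815 MPa
gypsum: 2330 kg/m³ × 9.80665 m/s² × 410 m = 9.368×10^6 Pa = 9.368 MPa
limestone: 2510 kg/m³ × 9.80665 m/s² × 4790 m = 1.179×10^8 Pa = 117.9 MPa
serpentinite: 2620 kg/m³ × 9.80665 m/s² × 6634 m = 1.705×10^8 Pa = 170.5 MPa
Total = 4.815 + 9.368 + 117.9 + 170.5 = 302.54 MPa
Pore pressure P_p = 1020 kg/m³ × 9.80665 m/s² × 12157 m = 1.216×10^8 Pa = 121.6 MPa
Effective stress σ' = σ_v − P_p = 302.5 − 121.6 = 180.93 MPa = 26242 psi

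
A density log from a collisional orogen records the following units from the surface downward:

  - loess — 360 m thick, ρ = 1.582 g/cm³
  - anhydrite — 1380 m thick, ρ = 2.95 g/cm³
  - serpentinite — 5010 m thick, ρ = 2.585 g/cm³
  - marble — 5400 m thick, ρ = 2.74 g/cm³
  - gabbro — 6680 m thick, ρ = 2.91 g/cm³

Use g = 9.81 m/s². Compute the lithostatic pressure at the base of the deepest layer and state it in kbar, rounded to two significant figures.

loess: 1582 kg/m³ × 9.81 m/s² × 360 m = 5.587×10^6 Pa = 0.05587 kbar
anhydrite: 2950 kg/m³ × 9.81 m/s² × 1380 m = 3.994×10^7 Pa = 0.3994 kbar
serpentinite: 2585 kg/m³ × 9.81 m/s² × 5010 m = 1.270×10^8 Pa = 1.270 kbar
marble: 2740 kg/m³ × 9.81 m/s² × 5400 m = 1.451×10^8 Pa = 1.451 kbar
gabbro: 2910 kg/m³ × 9.81 m/s² × 6680 m = 1.907×10^8 Pa = 1.907 kbar
Total = 0.05587 + 0.3994 + 1.270 + 1.451 + 1.907 = 5.0841 kbar

5.1 kbar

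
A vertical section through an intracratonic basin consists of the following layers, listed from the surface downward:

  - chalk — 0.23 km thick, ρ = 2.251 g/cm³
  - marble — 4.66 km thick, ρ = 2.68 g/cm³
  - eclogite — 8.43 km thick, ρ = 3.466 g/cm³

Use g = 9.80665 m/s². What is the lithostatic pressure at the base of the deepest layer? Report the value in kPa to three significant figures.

chalk: 2251 kg/m³ × 9.80665 m/s² × 230 m = 5.077×10^6 Pa = 5077 kPa
marble: 2680 kg/m³ × 9.80665 m/s² × 4660 m = 1.225×10^8 Pa = 1.225×10^5 kPa
eclogite: 3466 kg/m³ × 9.80665 m/s² × 8430 m = 2.865×10^8 Pa = 2.865×10^5 kPa
Total = 5077 + 1.225×10^5 + 2.865×10^5 = 4.1408×10^5 kPa

414000 kPa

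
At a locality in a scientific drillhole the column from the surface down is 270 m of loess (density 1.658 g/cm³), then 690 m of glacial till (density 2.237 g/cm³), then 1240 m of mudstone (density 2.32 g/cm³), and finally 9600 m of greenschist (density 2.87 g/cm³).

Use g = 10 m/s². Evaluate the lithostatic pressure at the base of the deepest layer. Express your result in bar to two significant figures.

3200 bar

loess: 1658 kg/m³ × 10 m/s² × 270 m = 4.477×10^6 Pa = 44.77 bar
glacial till: 2237 kg/m³ × 10 m/s² × 690 m = 1.544×10^7 Pa = 154.4 bar
mudstone: 2320 kg/m³ × 10 m/s² × 1240 m = 2.877×10^7 Pa = 287.7 bar
greenschist: 2870 kg/m³ × 10 m/s² × 9600 m = 2.755×10^8 Pa = 2755 bar
Total = 44.77 + 154.4 + 287.7 + 2755 = 3242.0 bar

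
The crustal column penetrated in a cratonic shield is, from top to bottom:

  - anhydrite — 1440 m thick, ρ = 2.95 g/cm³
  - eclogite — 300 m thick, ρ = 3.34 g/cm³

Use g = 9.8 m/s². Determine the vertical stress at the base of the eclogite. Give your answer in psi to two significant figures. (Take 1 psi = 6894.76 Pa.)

7500 psi

anhydrite: 2950 kg/m³ × 9.8 m/s² × 1440 m = 4.163×10^7 Pa = 6038 psi
eclogite: 3340 kg/m³ × 9.8 m/s² × 300 m = 9.820×10^6 Pa = 1424 psi
Total = 6038 + 1424 = 7462.2 psi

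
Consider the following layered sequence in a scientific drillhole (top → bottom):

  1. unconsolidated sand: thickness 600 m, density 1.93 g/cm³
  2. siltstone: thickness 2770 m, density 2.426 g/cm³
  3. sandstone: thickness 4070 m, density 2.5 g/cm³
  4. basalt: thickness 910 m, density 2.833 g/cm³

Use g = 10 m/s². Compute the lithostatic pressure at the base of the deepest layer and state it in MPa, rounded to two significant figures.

210 MPa

unconsolidated sand: 1930 kg/m³ × 10 m/s² × 600 m = 1.158×10^7 Pa = 11.58 MPa
siltstone: 2426 kg/m³ × 10 m/s² × 2770 m = 6.720×10^7 Pa = 67.20 MPa
sandstone: 2500 kg/m³ × 10 m/s² × 4070 m = 1.018×10^8 Pa = 101.8 MPa
basalt: 2833 kg/m³ × 10 m/s² × 910 m = 2.578×10^7 Pa = 25.78 MPa
Total = 11.58 + 67.20 + 101.8 + 25.78 = 206.31 MPa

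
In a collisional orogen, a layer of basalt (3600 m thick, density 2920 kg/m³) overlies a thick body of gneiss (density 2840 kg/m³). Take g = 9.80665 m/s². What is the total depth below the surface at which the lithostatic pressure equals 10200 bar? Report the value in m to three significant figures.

36500 m

Pressure at base of upper layers: 2920×9.80665×3600 = 1.031×10^8 Pa = 1031 bar
Remaining pressure to be supplied by gneiss: 1.020×10^9 − 1.031×10^8 = 9.169×10^8 Pa
Additional depth in gneiss = 9.169×10^8 Pa / (2840 kg/m³ × 9.80665 m/s²) = 32922 m
Total depth = 3600 m + 32922 m = 36522 m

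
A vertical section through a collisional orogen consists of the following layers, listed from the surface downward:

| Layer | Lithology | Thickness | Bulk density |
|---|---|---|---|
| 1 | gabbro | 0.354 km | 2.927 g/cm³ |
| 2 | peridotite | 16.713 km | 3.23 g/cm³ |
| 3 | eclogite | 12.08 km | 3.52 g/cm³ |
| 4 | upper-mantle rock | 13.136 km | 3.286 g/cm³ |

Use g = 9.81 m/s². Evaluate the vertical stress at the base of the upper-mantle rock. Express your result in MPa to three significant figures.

gabbro: 2927 kg/m³ × 9.81 m/s² × 354 m = 1.016×10^7 Pa = 10.16 MPa
peridotite: 3230 kg/m³ × 9.81 m/s² × 16713 m = 5.296×10^8 Pa = 529.6 MPa
eclogite: 3520 kg/m³ × 9.81 m/s² × 12080 m = 4.171×10^8 Pa = 417.1 MPa
upper-mantle rock: 3286 kg/m³ × 9.81 m/s² × 13136 m = 4.234×10^8 Pa = 423.4 MPa
Total = 10.16 + 529.6 + 417.1 + 423.4 = 1380.3 MPa

1380 MPa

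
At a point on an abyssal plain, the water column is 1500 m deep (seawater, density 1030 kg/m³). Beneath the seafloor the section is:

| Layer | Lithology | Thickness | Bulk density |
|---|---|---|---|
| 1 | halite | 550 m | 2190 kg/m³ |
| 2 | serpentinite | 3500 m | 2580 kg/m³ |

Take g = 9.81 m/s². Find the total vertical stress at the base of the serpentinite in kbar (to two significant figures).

1.2 kbar

seawater: 1030 kg/m³ × 9.81 m/s² × 1500 m = 1.516×10^7 Pa = 0.1516 kbar
halite: 2190 kg/m³ × 9.81 m/s² × 550 m = 1.182×10^7 Pa = 0.1182 kbar
serpentinite: 2580 kg/m³ × 9.81 m/s² × 3500 m = 8.858×10^7 Pa = 0.8858 kbar
Total = 0.1516 + 0.1182 + 0.8858 = 1.1556 kbar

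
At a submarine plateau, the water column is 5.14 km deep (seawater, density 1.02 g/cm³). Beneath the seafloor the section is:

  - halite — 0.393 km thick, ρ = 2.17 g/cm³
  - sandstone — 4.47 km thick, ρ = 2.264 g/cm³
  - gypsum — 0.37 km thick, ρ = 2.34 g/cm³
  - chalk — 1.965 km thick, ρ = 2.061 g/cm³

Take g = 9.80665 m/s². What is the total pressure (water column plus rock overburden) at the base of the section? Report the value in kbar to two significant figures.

2.1 kbar

seawater: 1020 kg/m³ × 9.80665 m/s² × 5140 m = 5.141×10^7 Pa = 0.5141 kbar
halite: 2170 kg/m³ × 9.80665 m/s² × 393 m = 8.363×10^6 Pa = 0.08363 kbar
sandstone: 2264 kg/m³ × 9.80665 m/s² × 4470 m = 9.924×10^7 Pa = 0.9924 kbar
gypsum: 2340 kg/m³ × 9.80665 m/s² × 370 m = 8.491×10^6 Pa = 0.08491 kbar
chalk: 2061 kg/m³ × 9.80665 m/s² × 1965 m = 3.972×10^7 Pa = 0.3972 kbar
Total = 0.5141 + 0.08363 + 0.9924 + 0.08491 + 0.3972 = 2.0723 kbar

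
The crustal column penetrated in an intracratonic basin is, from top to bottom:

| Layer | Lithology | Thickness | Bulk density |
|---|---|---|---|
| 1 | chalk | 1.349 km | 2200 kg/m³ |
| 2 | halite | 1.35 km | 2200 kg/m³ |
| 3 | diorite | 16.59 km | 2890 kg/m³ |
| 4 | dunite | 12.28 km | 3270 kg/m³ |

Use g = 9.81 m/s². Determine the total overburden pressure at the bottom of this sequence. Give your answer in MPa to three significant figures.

chalk: 2200 kg/m³ × 9.81 m/s² × 1349 m = 2.911×10^7 Pa = 29.11 MPa
halite: 2200 kg/m³ × 9.81 m/s² × 1350 m = 2.914×10^7 Pa = 29.14 MPa
diorite: 2890 kg/m³ × 9.81 m/s² × 16590 m = 4.703×10^8 Pa = 470.3 MPa
dunite: 3270 kg/m³ × 9.81 m/s² × 12280 m = 3.939×10^8 Pa = 393.9 MPa
Total = 29.11 + 29.14 + 470.3 + 393.9 = 922.52 MPa

923 MPa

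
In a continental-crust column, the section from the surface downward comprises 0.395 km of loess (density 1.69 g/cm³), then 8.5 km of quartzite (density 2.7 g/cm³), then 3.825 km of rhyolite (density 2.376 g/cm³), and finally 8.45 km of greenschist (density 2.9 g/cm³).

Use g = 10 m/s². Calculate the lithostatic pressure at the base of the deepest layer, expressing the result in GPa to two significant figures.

loess: 1690 kg/m³ × 10 m/s² × 395 m = 6.676×10^6 Pa = 6.675×10^-3 GPa
quartzite: 2700 kg/m³ × 10 m/s² × 8500 m = 2.295×10^8 Pa = 0.2295 GPa
rhyolite: 2376 kg/m³ × 10 m/s² × 3825 m = 9.088×10^7 Pa = 0.09088 GPa
greenschist: 2900 kg/m³ × 10 m/s² × 8450 m = 2.450×10^8 Pa = 0.2450 GPa
Total = 6.675×10^-3 + 0.2295 + 0.09088 + 0.2450 = 0.57211 GPa

0.57 GPa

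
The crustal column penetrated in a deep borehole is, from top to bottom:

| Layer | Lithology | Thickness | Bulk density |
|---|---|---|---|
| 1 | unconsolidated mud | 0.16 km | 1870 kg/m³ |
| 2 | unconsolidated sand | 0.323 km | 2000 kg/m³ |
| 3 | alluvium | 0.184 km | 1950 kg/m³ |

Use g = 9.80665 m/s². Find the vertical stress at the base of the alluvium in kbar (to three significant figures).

0.128 kbar

unconsolidated mud: 1870 kg/m³ × 9.80665 m/s² × 160 m = 2.934×10^6 Pa = 0.02934 kbar
unconsolidated sand: 2000 kg/m³ × 9.80665 m/s² × 323 m = 6.335×10^6 Pa = 0.06335 kbar
alluvium: 1950 kg/m³ × 9.80665 m/s² × 184 m = 3.519×10^6 Pa = 0.03519 kbar
Total = 0.02934 + 0.06335 + 0.03519 = 0.12788 kbar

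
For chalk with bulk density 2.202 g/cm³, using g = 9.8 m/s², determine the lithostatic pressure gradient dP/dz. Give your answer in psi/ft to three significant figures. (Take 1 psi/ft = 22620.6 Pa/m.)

dP/dz = ρg = 2202 kg/m³ × 9.8 m/s² = 21580 Pa/m
= 21580 Pa/m × (1 psi/ft / 22621 Pa/m) = 0.95398 psi/ft

0.954 psi/ft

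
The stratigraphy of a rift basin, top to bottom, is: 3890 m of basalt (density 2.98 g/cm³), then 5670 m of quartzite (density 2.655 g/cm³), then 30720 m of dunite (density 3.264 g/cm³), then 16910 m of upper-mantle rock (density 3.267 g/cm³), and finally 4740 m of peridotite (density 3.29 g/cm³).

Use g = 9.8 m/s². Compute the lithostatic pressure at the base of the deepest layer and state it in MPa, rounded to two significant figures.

1900 MPa

basalt: 2980 kg/m³ × 9.8 m/s² × 3890 m = 1.136×10^8 Pa = 113.6 MPa
quartzite: 2655 kg/m³ × 9.8 m/s² × 5670 m = 1.475×10^8 Pa = 147.5 MPa
dunite: 3264 kg/m³ × 9.8 m/s² × 30720 m = 9.826×10^8 Pa = 982.6 MPa
upper-mantle rock: 3267 kg/m³ × 9.8 m/s² × 16910 m = 5.414×10^8 Pa = 541.4 MPa
peridotite: 3290 kg/m³ × 9.8 m/s² × 4740 m = 1.528×10^8 Pa = 152.8 MPa
Total = 113.6 + 147.5 + 982.6 + 541.4 + 152.8 = 1938.0 MPa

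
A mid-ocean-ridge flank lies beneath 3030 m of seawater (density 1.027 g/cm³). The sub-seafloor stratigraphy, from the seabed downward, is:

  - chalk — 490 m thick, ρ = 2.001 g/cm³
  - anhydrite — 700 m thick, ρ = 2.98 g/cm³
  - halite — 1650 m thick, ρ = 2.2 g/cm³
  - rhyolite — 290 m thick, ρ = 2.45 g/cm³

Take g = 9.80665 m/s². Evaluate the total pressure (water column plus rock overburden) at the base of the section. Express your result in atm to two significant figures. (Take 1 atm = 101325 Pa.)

seawater: 1027 kg/m³ × 9.80665 m/s² × 3030 m = 3.052×10^7 Pa = 301.2 atm
chalk: 2001 kg/m³ × 9.80665 m/s² × 490 m = 9.615×10^6 Pa = 94.90 atm
anhydrite: 2980 kg/m³ × 9.80665 m/s² × 700 m = 2.046×10^7 Pa = 201.9 atm
halite: 2200 kg/m³ × 9.80665 m/s² × 1650 m = 3.560×10^7 Pa = 351.3 atm
rhyolite: 2450 kg/m³ × 9.80665 m/s² × 290 m = 6.968×10^6 Pa = 68.77 atm
Total = 301.2 + 94.90 + 201.9 + 351.3 + 68.77 = 1018.1 atm

1000 atm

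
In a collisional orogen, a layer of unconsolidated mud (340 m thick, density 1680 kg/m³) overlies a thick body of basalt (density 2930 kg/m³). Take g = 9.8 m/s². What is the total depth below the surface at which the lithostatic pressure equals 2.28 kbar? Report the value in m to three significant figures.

8090 m

Pressure at base of upper layers: 1680×9.8×340 = 5.598×10^6 Pa = 0.05598 kbar
Remaining pressure to be supplied by basalt: 2.280×10^8 − 5.598×10^6 = 2.224×10^8 Pa
Additional depth in basalt = 2.224×10^8 Pa / (2930 kg/m³ × 9.8 m/s²) = 7745.4 m
Total depth = 340 m + 7745.4 m = 8085.4 m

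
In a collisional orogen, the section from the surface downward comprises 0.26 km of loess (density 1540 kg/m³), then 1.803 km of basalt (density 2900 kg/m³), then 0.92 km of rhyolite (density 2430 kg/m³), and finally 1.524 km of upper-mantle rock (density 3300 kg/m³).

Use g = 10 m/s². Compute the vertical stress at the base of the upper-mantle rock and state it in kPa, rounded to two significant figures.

130000 kPa

loess: 1540 kg/m³ × 10 m/s² × 260 m = 4.004×10^6 Pa = 4004 kPa
basalt: 2900 kg/m³ × 10 m/s² × 1803 m = 5.229×10^7 Pa = 52287 kPa
rhyolite: 2430 kg/m³ × 10 m/s² × 920 m = 2.236×10^7 Pa = 22356 kPa
upper-mantle rock: 3300 kg/m³ × 10 m/s² × 1524 m = 5.029×10^7 Pa = 50292 kPa
Total = 4004 + 52287 + 22356 + 50292 = 1.2894×10^5 kPa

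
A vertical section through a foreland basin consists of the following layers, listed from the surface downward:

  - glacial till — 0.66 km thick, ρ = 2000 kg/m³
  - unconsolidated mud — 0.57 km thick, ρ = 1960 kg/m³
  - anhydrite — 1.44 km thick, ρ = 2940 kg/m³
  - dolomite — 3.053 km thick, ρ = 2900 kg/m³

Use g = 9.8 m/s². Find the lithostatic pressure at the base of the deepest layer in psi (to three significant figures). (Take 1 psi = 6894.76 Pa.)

22100 psi

glacial till: 2000 kg/m³ × 9.8 m/s² × 660 m = 1.294×10^7 Pa = 1876 psi
unconsolidated mud: 1960 kg/m³ × 9.8 m/s² × 570 m = 1.095×10^7 Pa = 1588 psi
anhydrite: 2940 kg/m³ × 9.8 m/s² × 1440 m = 4.149×10^7 Pa = 6018 psi
dolomite: 2900 kg/m³ × 9.8 m/s² × 3053 m = 8.677×10^7 Pa = 12584 psi
Total = 1876 + 1588 + 6018 + 12584 = 22066 psi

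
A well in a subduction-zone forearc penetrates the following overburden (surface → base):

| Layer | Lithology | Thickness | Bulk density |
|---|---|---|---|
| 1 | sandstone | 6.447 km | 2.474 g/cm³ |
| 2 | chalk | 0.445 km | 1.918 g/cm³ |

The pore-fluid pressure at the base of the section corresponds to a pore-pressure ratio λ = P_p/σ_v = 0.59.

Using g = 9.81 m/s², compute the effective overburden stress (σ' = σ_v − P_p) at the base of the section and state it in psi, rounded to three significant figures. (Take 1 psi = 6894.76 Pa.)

Overburden (lithostatic) stress σ_v:
sandstone: 2474 kg/m³ × 9.81 m/s² × 6447 m = 1.565×10^8 Pa = 156.5 MPa
chalk: 1918 kg/m³ × 9.81 m/s² × 445 m = 8.373×10^6 Pa = 8.373 MPa
Total = 156.5 + 8.373 = 164.84 MPa
Pore pressure P_p = λ·σ_v = 0.59 × 164.8 MPa = 97.26 MPa
Effective stress σ' = σ_v − P_p = 164.8 − 97.26 = 67.585 MPa = 9802.4 psi

9800 psi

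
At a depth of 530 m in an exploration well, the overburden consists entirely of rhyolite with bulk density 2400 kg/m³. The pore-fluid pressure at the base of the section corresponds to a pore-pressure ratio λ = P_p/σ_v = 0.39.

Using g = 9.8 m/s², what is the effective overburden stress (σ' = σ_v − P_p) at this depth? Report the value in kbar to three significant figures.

Overburden (lithostatic) stress σ_v:
rhyolite: 2400 kg/m³ × 9.8 m/s² × 530 m = 1.247×10^7 Pa = 12.47 MPa
Pore pressure P_p = λ·σ_v = 0.39 × 12.47 MPa = 4.862 MPa
Effective stress σ' = σ_v − P_p = 12.47 − 4.862 = 7.6040 MPa = 0.076040 kbar

0.0760 kbar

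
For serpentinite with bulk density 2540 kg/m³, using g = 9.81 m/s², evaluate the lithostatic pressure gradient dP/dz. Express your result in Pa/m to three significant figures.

24900 Pa/m

dP/dz = ρg = 2540 kg/m³ × 9.81 m/s² = 24917 Pa/m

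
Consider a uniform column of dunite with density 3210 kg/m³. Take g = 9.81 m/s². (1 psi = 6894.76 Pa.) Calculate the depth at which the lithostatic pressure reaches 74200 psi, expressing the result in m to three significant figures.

h = P/(ρg) = 74200 psi / (3210 kg/m³ × 9.81 m/s²) = 5.116×10^8 Pa / 31490 Pa/m = 16246 m

16200 m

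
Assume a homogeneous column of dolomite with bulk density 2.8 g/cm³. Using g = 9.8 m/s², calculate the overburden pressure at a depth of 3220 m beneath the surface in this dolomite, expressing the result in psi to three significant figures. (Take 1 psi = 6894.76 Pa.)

12800 psi

dolomite: 2800 kg/m³ × 9.8 m/s² × 3220 m = 8.836×10^7 Pa = 12815 psi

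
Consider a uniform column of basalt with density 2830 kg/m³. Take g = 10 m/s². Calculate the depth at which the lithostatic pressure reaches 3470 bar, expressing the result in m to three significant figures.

h = P/(ρg) = 3470 bar / (2830 kg/m³ × 10 m/s²) = 3.470×10^8 Pa / 28300 Pa/m = 12261 m

12300 m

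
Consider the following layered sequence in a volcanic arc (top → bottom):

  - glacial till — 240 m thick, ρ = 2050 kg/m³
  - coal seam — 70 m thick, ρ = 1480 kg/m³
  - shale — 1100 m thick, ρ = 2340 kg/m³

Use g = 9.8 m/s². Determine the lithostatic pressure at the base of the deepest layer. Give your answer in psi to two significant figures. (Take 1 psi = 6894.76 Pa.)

glacial till: 2050 kg/m³ × 9.8 m/s² × 240 m = 4.822×10^6 Pa = 699.3 psi
coal seam: 1480 kg/m³ × 9.8 m/s² × 70 m = 1.015×10^6 Pa = 147.3 psi
shale: 2340 kg/m³ × 9.8 m/s² × 1100 m = 2.523×10^7 Pa = 3659 psi
Total = 699.3 + 147.3 + 3659 = 4505.2 psi

4500 psi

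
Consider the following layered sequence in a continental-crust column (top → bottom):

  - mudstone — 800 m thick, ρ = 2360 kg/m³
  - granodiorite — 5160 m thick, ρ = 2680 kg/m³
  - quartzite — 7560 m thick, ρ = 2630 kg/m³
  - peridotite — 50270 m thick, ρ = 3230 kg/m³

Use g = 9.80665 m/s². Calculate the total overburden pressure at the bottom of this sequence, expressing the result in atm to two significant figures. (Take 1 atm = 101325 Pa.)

19000 atm

mudstone: 2360 kg/m³ × 9.80665 m/s² × 800 m = 1.851×10^7 Pa = 182.7 atm
granodiorite: 2680 kg/m³ × 9.80665 m/s² × 5160 m = 1.356×10^8 Pa = 1338 atm
quartzite: 2630 kg/m³ × 9.80665 m/s² × 7560 m = 1.950×10^8 Pa = 1924 atm
peridotite: 3230 kg/m³ × 9.80665 m/s² × 50270 m = 1.592×10^9 Pa = 15715 atm
Total = 182.7 + 1338 + 1924 + 15715 = 19161 atm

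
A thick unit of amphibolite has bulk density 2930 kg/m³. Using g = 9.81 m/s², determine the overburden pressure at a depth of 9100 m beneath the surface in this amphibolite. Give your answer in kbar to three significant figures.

amphibolite: 2930 kg/m³ × 9.81 m/s² × 9100 m = 2.616×10^8 Pa = 2.616 kbar

2.62 kbar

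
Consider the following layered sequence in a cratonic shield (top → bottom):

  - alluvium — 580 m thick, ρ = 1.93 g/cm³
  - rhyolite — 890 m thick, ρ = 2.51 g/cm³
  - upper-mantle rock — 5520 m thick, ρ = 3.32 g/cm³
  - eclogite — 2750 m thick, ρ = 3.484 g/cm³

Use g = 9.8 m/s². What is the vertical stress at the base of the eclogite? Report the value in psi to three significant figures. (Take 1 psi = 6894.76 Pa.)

44400 psi

alluvium: 1930 kg/m³ × 9.8 m/s² × 580 m = 1.097×10^7 Pa = 1591 psi
rhyolite: 2510 kg/m³ × 9.8 m/s² × 890 m = 2.189×10^7 Pa = 3175 psi
upper-mantle rock: 3320 kg/m³ × 9.8 m/s² × 5520 m = 1.796×10^8 Pa = 26049 psi
eclogite: 3484 kg/m³ × 9.8 m/s² × 2750 m = 9.389×10^7 Pa = 13618 psi
Total = 1591 + 3175 + 26049 + 13618 = 44433 psi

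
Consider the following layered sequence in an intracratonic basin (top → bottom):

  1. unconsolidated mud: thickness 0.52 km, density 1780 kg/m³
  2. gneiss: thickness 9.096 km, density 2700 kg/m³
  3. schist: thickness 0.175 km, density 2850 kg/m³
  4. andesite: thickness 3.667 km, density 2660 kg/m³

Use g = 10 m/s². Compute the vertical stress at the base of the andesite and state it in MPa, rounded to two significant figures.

unconsolidated mud: 1780 kg/m³ × 10 m/s² × 520 m = 9.256×10^6 Pa = 9.256 MPa
gneiss: 2700 kg/m³ × 10 m/s² × 9096 m = 2.456×10^8 Pa = 245.6 MPa
schist: 2850 kg/m³ × 10 m/s² × 175 m = 4.987×10^6 Pa = 4.987 MPa
andesite: 2660 kg/m³ × 10 m/s² × 3667 m = 9.754×10^7 Pa = 97.54 MPa
Total = 9.256 + 245.6 + 4.987 + 97.54 = 357.38 MPa

360 MPa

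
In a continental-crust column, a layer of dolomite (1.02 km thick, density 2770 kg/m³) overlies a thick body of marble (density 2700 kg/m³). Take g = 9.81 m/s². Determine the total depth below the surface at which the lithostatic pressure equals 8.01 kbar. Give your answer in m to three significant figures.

Pressure at base of upper layers: 2770×9.81×1020 = 2.772×10^7 Pa = 0.2772 kbar
Remaining pressure to be supplied by marble: 8.010×10^8 − 2.772×10^7 = 7.733×10^8 Pa
Additional depth in marble = 7.733×10^8 Pa / (2700 kg/m³ × 9.81 m/s²) = 29195 m
Total depth = 1020 m + 29195 m = 30215 m

30200 m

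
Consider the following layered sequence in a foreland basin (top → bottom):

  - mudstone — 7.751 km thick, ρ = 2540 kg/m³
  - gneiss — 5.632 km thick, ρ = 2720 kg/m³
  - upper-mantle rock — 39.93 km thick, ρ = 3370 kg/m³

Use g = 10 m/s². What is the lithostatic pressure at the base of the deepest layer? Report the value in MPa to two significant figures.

1700 MPa

mudstone: 2540 kg/m³ × 10 m/s² × 7751 m = 1.969×10^8 Pa = 196.9 MPa
gneiss: 2720 kg/m³ × 10 m/s² × 5632 m = 1.532×10^8 Pa = 153.2 MPa
upper-mantle rock: 3370 kg/m³ × 10 m/s² × 39930 m = 1.346×10^9 Pa = 1346 MPa
Total = 196.9 + 153.2 + 1346 = 1695.7 MPa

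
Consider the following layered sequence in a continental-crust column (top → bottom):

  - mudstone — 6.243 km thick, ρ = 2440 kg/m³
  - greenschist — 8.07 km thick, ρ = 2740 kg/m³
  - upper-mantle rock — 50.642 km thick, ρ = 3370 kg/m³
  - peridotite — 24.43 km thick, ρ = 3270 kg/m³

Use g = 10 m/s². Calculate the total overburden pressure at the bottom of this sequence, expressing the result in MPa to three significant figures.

2880 MPa

mudstone: 2440 kg/m³ × 10 m/s² × 6243 m = 1.523×10^8 Pa = 152.3 MPa
greenschist: 2740 kg/m³ × 10 m/s² × 8070 m = 2.211×10^8 Pa = 221.1 MPa
upper-mantle rock: 3370 kg/m³ × 10 m/s² × 50642 m = 1.707×10^9 Pa = 1707 MPa
peridotite: 3270 kg/m³ × 10 m/s² × 24430 m = 7.989×10^8 Pa = 798.9 MPa
Total = 152.3 + 221.1 + 1707 + 798.9 = 2878.9 MPa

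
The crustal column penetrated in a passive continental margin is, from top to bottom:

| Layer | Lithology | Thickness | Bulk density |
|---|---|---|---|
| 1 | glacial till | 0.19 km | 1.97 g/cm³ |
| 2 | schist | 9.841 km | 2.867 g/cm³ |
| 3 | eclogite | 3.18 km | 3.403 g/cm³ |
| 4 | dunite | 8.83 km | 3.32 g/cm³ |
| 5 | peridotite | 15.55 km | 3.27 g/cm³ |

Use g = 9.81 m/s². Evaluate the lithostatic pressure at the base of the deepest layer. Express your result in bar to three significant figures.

glacial till: 1970 kg/m³ × 9.81 m/s² × 190 m = 3.672×10^6 Pa = 36.72 bar
schist: 2867 kg/m³ × 9.81 m/s² × 9841 m = 2.768×10^8 Pa = 2768 bar
eclogite: 3403 kg/m³ × 9.81 m/s² × 3180 m = 1.062×10^8 Pa = 1062 bar
dunite: 3320 kg/m³ × 9.81 m/s² × 8830 m = 2.876×10^8 Pa = 2876 bar
peridotite: 3270 kg/m³ × 9.81 m/s² × 15550 m = 4.988×10^8 Pa = 4988 bar
Total = 36.72 + 2768 + 1062 + 2876 + 4988 = 11730 bar

11700 bar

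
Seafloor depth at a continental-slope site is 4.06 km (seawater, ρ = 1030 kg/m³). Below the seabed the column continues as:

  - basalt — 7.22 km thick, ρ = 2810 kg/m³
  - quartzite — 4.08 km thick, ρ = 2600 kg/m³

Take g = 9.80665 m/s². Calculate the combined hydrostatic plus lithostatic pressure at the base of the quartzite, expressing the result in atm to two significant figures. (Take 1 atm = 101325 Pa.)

3400 atm

seawater: 1030 kg/m³ × 9.80665 m/s² × 4060 m = 4.101×10^7 Pa = 404.7 atm
basalt: 2810 kg/m³ × 9.80665 m/s² × 7220 m = 1.990×10^8 Pa = 1964 atm
quartzite: 2600 kg/m³ × 9.80665 m/s² × 4080 m = 1.040×10^8 Pa = 1027 atm
Total = 404.7 + 1964 + 1027 = 3395.0 atm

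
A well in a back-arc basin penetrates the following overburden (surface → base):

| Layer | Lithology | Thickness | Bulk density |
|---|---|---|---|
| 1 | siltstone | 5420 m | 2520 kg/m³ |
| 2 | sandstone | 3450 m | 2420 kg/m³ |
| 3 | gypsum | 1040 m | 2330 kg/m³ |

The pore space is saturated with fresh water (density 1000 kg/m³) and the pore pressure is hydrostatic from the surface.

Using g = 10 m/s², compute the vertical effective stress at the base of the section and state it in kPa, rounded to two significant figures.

150000 kPa

Overburden (lithostatic) stress σ_v:
siltstone: 2520 kg/m³ × 10 m/s² × 5420 m = 1.366×10^8 Pa = 136.6 MPa
sandstone: 2420 kg/m³ × 10 m/s² × 3450 m = 8.349×10^7 Pa = 83.49 MPa
gypsum: 2330 kg/m³ × 10 m/s² × 1040 m = 2.423×10^7 Pa = 24.23 MPa
Total = 136.6 + 83.49 + 24.23 = 244.31 MPa
Pore pressure P_p = 1000 kg/m³ × 10 m/s² × 9910 m = 9.910×10^7 Pa = 99.10 MPa
Effective stress σ' = σ_v − P_p = 244.3 − 99.10 = 145.21 MPa = 1.4521×10^5 kPa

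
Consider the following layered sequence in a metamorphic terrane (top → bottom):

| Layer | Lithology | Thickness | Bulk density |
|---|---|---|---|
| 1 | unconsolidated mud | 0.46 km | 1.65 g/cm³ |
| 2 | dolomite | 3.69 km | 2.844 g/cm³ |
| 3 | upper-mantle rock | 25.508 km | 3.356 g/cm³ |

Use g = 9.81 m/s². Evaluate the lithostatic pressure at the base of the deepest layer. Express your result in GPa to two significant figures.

unconsolidated mud: 1650 kg/m³ × 9.81 m/s² × 460 m = 7.446×10^6 Pa = 7.446×10^-3 GPa
dolomite: 2844 kg/m³ × 9.81 m/s² × 3690 m = 1.029×10^8 Pa = 0.1029 GPa
upper-mantle rock: 3356 kg/m³ × 9.81 m/s² × 25508 m = 8.398×10^8 Pa = 0.8398 GPa
Total = 7.446×10^-3 + 0.1029 + 0.8398 = 0.95018 GPa

0.95 GPa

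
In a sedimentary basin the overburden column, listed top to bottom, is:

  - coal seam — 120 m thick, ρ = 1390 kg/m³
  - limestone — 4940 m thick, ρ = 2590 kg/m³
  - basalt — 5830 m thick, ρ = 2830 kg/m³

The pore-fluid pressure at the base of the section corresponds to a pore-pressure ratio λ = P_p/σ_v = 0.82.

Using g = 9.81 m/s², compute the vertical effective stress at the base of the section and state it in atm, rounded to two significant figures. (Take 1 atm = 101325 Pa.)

510 atm

Overburden (lithostatic) stress σ_v:
coal seam: 1390 kg/m³ × 9.81 m/s² × 120 m = 1.636×10^6 Pa = 1.636 MPa
limestone: 2590 kg/m³ × 9.81 m/s² × 4940 m = 1.255×10^8 Pa = 125.5 MPa
basalt: 2830 kg/m³ × 9.81 m/s² × 5830 m = 1.619×10^8 Pa = 161.9 MPa
Total = 1.636 + 125.5 + 161.9 = 289.01 MPa
Pore pressure P_p = λ·σ_v = 0.82 × 289.0 MPa = 237.0 MPa
Effective stress σ' = σ_v − P_p = 289.0 − 237.0 = 52.021 MPa = 513.41 atm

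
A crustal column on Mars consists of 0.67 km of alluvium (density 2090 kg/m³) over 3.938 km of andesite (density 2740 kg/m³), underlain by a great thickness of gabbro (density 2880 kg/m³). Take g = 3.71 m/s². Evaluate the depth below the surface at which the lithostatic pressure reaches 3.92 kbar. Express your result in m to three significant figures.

37100 m

Pressure at base of upper layers: 2090×3.71×670 + 2740×3.71×3938 = 4.523×10^7 Pa = 0.4523 kbar
Remaining pressure to be supplied by gabbro: 3.920×10^8 − 4.523×10^7 = 3.468×10^8 Pa
Additional depth in gabbro = 3.468×10^8 Pa / (2880 kg/m³ × 3.71 m/s²) = 32455 m
Total depth = 4608 m + 32455 m = 37063 m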